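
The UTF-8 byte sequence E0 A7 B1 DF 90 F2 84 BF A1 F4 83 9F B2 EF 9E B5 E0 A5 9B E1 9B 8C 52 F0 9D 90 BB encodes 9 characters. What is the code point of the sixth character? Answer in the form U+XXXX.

U+095B

Offset 0: leading byte 0xE0 = 11100000 → 3-byte char #1 = E0 A7 B1.
Offset 3: leading byte 0xDF = 11011111 → 2-byte char #2 = DF 90.
Offset 5: leading byte 0xF2 = 11110010 → 4-byte char #3 = F2 84 BF A1.
Offset 9: leading byte 0xF4 = 11110100 → 4-byte char #4 = F4 83 9F B2.
Offset 13: leading byte 0xEF = 11101111 → 3-byte char #5 = EF 9E B5.
Offset 16: leading byte 0xE0 = 11100000 → 3-byte char #6 = E0 A5 9B.
Leading byte 0xE0 = 11100000 matches 1110xxxx → 3-byte sequence.
Byte 1: 0xE0 = 11100000, payload 0000 (4 bits).
Byte 2: 0xA5 = 10100101 (10xxxxxx ✓), payload 100101.
Byte 3: 0x9B = 10011011 (10xxxxxx ✓), payload 011011.
Concatenate: 0000100101011011 = 0x95B (16 bits → U+095B).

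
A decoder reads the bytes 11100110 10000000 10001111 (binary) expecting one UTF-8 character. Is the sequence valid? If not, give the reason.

Leading byte 0xE6 = 11100110 → 3-byte form.
Continuation bytes 0x80=10000000, 0x8F=10001111 all match 10xxxxxx.
Decoded value 0x600F is ≥ 0x800 (shortest form) and not a surrogate.

valid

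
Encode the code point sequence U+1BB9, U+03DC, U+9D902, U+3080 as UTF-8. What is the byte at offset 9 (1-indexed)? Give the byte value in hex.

0x82

1-indexed offset 9 is 0-indexed offset 8.
U+1BB9 → 3-byte form E1 AE B9 at offsets 0–2.
U+03DC → 2-byte form CF 9C at offsets 3–4.
U+9D902 → 4-byte form F2 9D A4 82 at offsets 5–8.
Offset 8 falls in char 3's range; it's byte 4 of F2 9D A4 82 = 0x82.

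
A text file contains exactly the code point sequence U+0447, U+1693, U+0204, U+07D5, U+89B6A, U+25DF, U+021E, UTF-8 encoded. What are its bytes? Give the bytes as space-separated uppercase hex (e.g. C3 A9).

D1 87 E1 9A 93 C8 84 DF 95 F2 89 AD AA E2 97 9F C8 9E

U+0447: 2-byte form → D1 87.
U+1693: 3-byte form → E1 9A 93.
U+0204: 2-byte form → C8 84.
U+07D5: 2-byte form → DF 95.
U+89B6A: 4-byte form → F2 89 AD AA.
U+25DF: 3-byte form → E2 97 9F.
U+021E: 2-byte form → C8 9E.
Concatenated (18 bytes): D1 87 E1 9A 93 C8 84 DF 95 F2 89 AD AA E2 97 9F C8 9E.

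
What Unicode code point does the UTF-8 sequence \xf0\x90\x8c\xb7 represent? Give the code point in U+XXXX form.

Leading byte 0xF0 = 11110000 matches 11110xxx → 4-byte sequence.
Byte 1: 0xF0 = 11110000, payload 000 (3 bits).
Byte 2: 0x90 = 10010000 (10xxxxxx ✓), payload 010000.
Byte 3: 0x8C = 10001100 (10xxxxxx ✓), payload 001100.
Byte 4: 0xB7 = 10110111 (10xxxxxx ✓), payload 110111.
Concatenate: 000010000001100110111 = 0x10337 (21 bits → U+10337).

U+10337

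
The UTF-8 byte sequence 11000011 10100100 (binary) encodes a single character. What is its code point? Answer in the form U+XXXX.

U+00E4

Leading byte 0xC3 = 11000011 matches 110xxxxx → 2-byte sequence.
Byte 1: 0xC3 = 11000011, payload 00011 (5 bits).
Byte 2: 0xA4 = 10100100 (10xxxxxx ✓), payload 100100.
Concatenate: 00011100100 = 0xE4 (11 bits → U+00E4).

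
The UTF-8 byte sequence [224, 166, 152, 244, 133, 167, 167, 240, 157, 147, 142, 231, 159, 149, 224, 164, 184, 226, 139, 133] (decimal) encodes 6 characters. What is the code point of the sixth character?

U+22C5

Offset 0: leading byte 0xE0 = 11100000 → 3-byte char #1 = E0 A6 98.
Offset 3: leading byte 0xF4 = 11110100 → 4-byte char #2 = F4 85 A7 A7.
Offset 7: leading byte 0xF0 = 11110000 → 4-byte char #3 = F0 9D 93 8E.
Offset 11: leading byte 0xE7 = 11100111 → 3-byte char #4 = E7 9F 95.
Offset 14: leading byte 0xE0 = 11100000 → 3-byte char #5 = E0 A4 B8.
Offset 17: leading byte 0xE2 = 11100010 → 3-byte char #6 = E2 8B 85.
Leading byte 0xE2 = 11100010 matches 1110xxxx → 3-byte sequence.
Byte 1: 0xE2 = 11100010, payload 0010 (4 bits).
Byte 2: 0x8B = 10001011 (10xxxxxx ✓), payload 001011.
Byte 3: 0x85 = 10000101 (10xxxxxx ✓), payload 000101.
Concatenate: 0010001011000101 = 0x22C5 (16 bits → U+22C5).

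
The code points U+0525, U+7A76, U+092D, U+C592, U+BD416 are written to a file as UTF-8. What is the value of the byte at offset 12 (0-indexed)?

U+0525 → 2-byte form D4 A5 at offsets 0–1.
U+7A76 → 3-byte form E7 A9 B6 at offsets 2–4.
U+092D → 3-byte form E0 A4 AD at offsets 5–7.
U+C592 → 3-byte form EC 96 92 at offsets 8–10.
U+BD416 → 4-byte form F2 BD 90 96 at offsets 11–14.
Offset 12 falls in char 5's range; it's byte 2 of F2 BD 90 96 = 0xBD.

0xBD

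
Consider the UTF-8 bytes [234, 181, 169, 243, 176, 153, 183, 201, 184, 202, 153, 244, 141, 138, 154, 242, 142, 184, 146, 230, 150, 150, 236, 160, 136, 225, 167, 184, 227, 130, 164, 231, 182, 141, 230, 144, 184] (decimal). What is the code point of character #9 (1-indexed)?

Offset 0: leading byte 0xEA = 11101010 → 3-byte char #1 = EA B5 A9.
Offset 3: leading byte 0xF3 = 11110011 → 4-byte char #2 = F3 B0 99 B7.
Offset 7: leading byte 0xC9 = 11001001 → 2-byte char #3 = C9 B8.
Offset 9: leading byte 0xCA = 11001010 → 2-byte char #4 = CA 99.
Offset 11: leading byte 0xF4 = 11110100 → 4-byte char #5 = F4 8D 8A 9A.
Offset 15: leading byte 0xF2 = 11110010 → 4-byte char #6 = F2 8E B8 92.
Offset 19: leading byte 0xE6 = 11100110 → 3-byte char #7 = E6 96 96.
Offset 22: leading byte 0xEC = 11101100 → 3-byte char #8 = EC A0 88.
Offset 25: leading byte 0xE1 = 11100001 → 3-byte char #9 = E1 A7 B8.
Leading byte 0xE1 = 11100001 matches 1110xxxx → 3-byte sequence.
Byte 1: 0xE1 = 11100001, payload 0001 (4 bits).
Byte 2: 0xA7 = 10100111 (10xxxxxx ✓), payload 100111.
Byte 3: 0xB8 = 10111000 (10xxxxxx ✓), payload 111000.
Concatenate: 0001100111111000 = 0x19F8 (16 bits → U+19F8).

U+19F8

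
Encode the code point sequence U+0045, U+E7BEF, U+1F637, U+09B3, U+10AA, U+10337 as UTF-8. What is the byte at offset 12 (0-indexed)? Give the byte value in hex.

0xE1

U+0045 → 1-byte form 45 at offsets 0–0.
U+E7BEF → 4-byte form F3 A7 AF AF at offsets 1–4.
U+1F637 → 4-byte form F0 9F 98 B7 at offsets 5–8.
U+09B3 → 3-byte form E0 A6 B3 at offsets 9–11.
U+10AA → 3-byte form E1 82 AA at offsets 12–14.
Offset 12 falls in char 5's range; it's byte 1 of E1 82 AA = 0xE1.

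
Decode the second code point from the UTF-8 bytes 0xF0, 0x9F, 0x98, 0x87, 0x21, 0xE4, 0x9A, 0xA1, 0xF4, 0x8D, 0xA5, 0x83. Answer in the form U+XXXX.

Offset 0: leading byte 0xF0 = 11110000 → 4-byte char #1 = F0 9F 98 87.
Offset 4: leading byte 0x21 = 00100001 → 1-byte char #2 = 21.
Leading byte 0x21 = 00100001 matches 0xxxxxxx → 1-byte sequence.
Byte 1: 0x21 = 00100001, payload 0100001 (7 bits).
Concatenate: 0100001 = 0x21 (7 bits → U+0021).

U+0021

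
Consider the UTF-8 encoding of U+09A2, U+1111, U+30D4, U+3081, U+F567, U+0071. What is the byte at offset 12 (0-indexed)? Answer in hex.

U+09A2 → 3-byte form E0 A6 A2 at offsets 0–2.
U+1111 → 3-byte form E1 84 91 at offsets 3–5.
U+30D4 → 3-byte form E3 83 94 at offsets 6–8.
U+3081 → 3-byte form E3 82 81 at offsets 9–11.
U+F567 → 3-byte form EF 95 A7 at offsets 12–14.
Offset 12 falls in char 5's range; it's byte 1 of EF 95 A7 = 0xEF.

0xEF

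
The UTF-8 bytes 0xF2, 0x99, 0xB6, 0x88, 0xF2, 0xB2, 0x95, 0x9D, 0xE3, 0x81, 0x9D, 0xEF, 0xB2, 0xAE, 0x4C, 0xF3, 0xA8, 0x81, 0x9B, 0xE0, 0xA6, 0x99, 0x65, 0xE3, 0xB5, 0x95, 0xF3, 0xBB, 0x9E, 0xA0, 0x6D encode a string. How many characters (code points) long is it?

Byte at offset 0: 0xF2 = 11110010 → 4-byte char (#1). Advance 4.
Byte at offset 4: 0xF2 = 11110010 → 4-byte char (#2). Advance 4.
Byte at offset 8: 0xE3 = 11100011 → 3-byte char (#3). Advance 3.
Byte at offset 11: 0xEF = 11101111 → 3-byte char (#4). Advance 3.
Byte at offset 14: 0x4C = 01001100 → 1-byte char (#5). Advance 1.
Byte at offset 15: 0xF3 = 11110011 → 4-byte char (#6). Advance 4.
Byte at offset 19: 0xE0 = 11100000 → 3-byte char (#7). Advance 3.
Byte at offset 22: 0x65 = 01100101 → 1-byte char (#8). Advance 1.
Byte at offset 23: 0xE3 = 11100011 → 3-byte char (#9). Advance 3.
Byte at offset 26: 0xF3 = 11110011 → 4-byte char (#10). Advance 4.
Byte at offset 30: 0x6D = 01101101 → 1-byte char (#11). Advance 1.
Reached end at offset 31 after 11 code points.

11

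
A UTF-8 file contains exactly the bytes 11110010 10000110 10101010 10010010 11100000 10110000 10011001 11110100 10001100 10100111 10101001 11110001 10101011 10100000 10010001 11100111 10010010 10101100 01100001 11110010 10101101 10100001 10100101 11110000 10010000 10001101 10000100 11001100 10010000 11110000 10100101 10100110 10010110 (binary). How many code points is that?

10

Byte at offset 0: 0xF2 = 11110010 → 4-byte char (#1). Advance 4.
Byte at offset 4: 0xE0 = 11100000 → 3-byte char (#2). Advance 3.
Byte at offset 7: 0xF4 = 11110100 → 4-byte char (#3). Advance 4.
Byte at offset 11: 0xF1 = 11110001 → 4-byte char (#4). Advance 4.
Byte at offset 15: 0xE7 = 11100111 → 3-byte char (#5). Advance 3.
Byte at offset 18: 0x61 = 01100001 → 1-byte char (#6). Advance 1.
Byte at offset 19: 0xF2 = 11110010 → 4-byte char (#7). Advance 4.
Byte at offset 23: 0xF0 = 11110000 → 4-byte char (#8). Advance 4.
Byte at offset 27: 0xCC = 11001100 → 2-byte char (#9). Advance 2.
Byte at offset 29: 0xF0 = 11110000 → 4-byte char (#10). Advance 4.
Reached end at offset 33 after 10 code points.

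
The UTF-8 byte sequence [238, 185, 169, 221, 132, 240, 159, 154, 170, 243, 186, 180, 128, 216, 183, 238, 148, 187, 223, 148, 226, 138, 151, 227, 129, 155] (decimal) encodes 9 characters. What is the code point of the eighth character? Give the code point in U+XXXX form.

U+2297

Offset 0: leading byte 0xEE = 11101110 → 3-byte char #1 = EE B9 A9.
Offset 3: leading byte 0xDD = 11011101 → 2-byte char #2 = DD 84.
Offset 5: leading byte 0xF0 = 11110000 → 4-byte char #3 = F0 9F 9A AA.
Offset 9: leading byte 0xF3 = 11110011 → 4-byte char #4 = F3 BA B4 80.
Offset 13: leading byte 0xD8 = 11011000 → 2-byte char #5 = D8 B7.
Offset 15: leading byte 0xEE = 11101110 → 3-byte char #6 = EE 94 BB.
Offset 18: leading byte 0xDF = 11011111 → 2-byte char #7 = DF 94.
Offset 20: leading byte 0xE2 = 11100010 → 3-byte char #8 = E2 8A 97.
Leading byte 0xE2 = 11100010 matches 1110xxxx → 3-byte sequence.
Byte 1: 0xE2 = 11100010, payload 0010 (4 bits).
Byte 2: 0x8A = 10001010 (10xxxxxx ✓), payload 001010.
Byte 3: 0x97 = 10010111 (10xxxxxx ✓), payload 010111.
Concatenate: 0010001010010111 = 0x2297 (16 bits → U+2297).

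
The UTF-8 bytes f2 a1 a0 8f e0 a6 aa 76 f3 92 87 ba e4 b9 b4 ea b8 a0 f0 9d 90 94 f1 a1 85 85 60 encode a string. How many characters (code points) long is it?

9

Byte at offset 0: 0xF2 = 11110010 → 4-byte char (#1). Advance 4.
Byte at offset 4: 0xE0 = 11100000 → 3-byte char (#2). Advance 3.
Byte at offset 7: 0x76 = 01110110 → 1-byte char (#3). Advance 1.
Byte at offset 8: 0xF3 = 11110011 → 4-byte char (#4). Advance 4.
Byte at offset 12: 0xE4 = 11100100 → 3-byte char (#5). Advance 3.
Byte at offset 15: 0xEA = 11101010 → 3-byte char (#6). Advance 3.
Byte at offset 18: 0xF0 = 11110000 → 4-byte char (#7). Advance 4.
Byte at offset 22: 0xF1 = 11110001 → 4-byte char (#8). Advance 4.
Byte at offset 26: 0x60 = 01100000 → 1-byte char (#9). Advance 1.
Reached end at offset 27 after 9 code points.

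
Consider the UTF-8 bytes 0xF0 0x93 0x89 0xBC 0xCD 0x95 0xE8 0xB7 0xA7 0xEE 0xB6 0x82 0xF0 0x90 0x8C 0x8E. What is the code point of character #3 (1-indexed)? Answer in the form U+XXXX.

U+8DE7

Offset 0: leading byte 0xF0 = 11110000 → 4-byte char #1 = F0 93 89 BC.
Offset 4: leading byte 0xCD = 11001101 → 2-byte char #2 = CD 95.
Offset 6: leading byte 0xE8 = 11101000 → 3-byte char #3 = E8 B7 A7.
Leading byte 0xE8 = 11101000 matches 1110xxxx → 3-byte sequence.
Byte 1: 0xE8 = 11101000, payload 1000 (4 bits).
Byte 2: 0xB7 = 10110111 (10xxxxxx ✓), payload 110111.
Byte 3: 0xA7 = 10100111 (10xxxxxx ✓), payload 100111.
Concatenate: 1000110111100111 = 0x8DE7 (16 bits → U+8DE7).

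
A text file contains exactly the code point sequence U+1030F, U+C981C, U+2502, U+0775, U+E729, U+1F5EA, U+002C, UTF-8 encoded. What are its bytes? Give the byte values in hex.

U+1030F: 4-byte form → F0 90 8C 8F.
U+C981C: 4-byte form → F3 89 A0 9C.
U+2502: 3-byte form → E2 94 82.
U+0775: 2-byte form → DD B5.
U+E729: 3-byte form → EE 9C A9.
U+1F5EA: 4-byte form → F0 9F 97 AA.
U+002C: 1-byte form → 2C.
Concatenated (21 bytes): F0 90 8C 8F F3 89 A0 9C E2 94 82 DD B5 EE 9C A9 F0 9F 97 AA 2C.

F0 90 8C 8F F3 89 A0 9C E2 94 82 DD B5 EE 9C A9 F0 9F 97 AA 2C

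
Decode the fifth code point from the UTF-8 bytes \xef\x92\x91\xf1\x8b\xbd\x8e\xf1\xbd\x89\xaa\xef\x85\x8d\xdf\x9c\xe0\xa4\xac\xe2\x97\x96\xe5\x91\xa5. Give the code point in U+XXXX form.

Offset 0: leading byte 0xEF = 11101111 → 3-byte char #1 = EF 92 91.
Offset 3: leading byte 0xF1 = 11110001 → 4-byte char #2 = F1 8B BD 8E.
Offset 7: leading byte 0xF1 = 11110001 → 4-byte char #3 = F1 BD 89 AA.
Offset 11: leading byte 0xEF = 11101111 → 3-byte char #4 = EF 85 8D.
Offset 14: leading byte 0xDF = 11011111 → 2-byte char #5 = DF 9C.
Leading byte 0xDF = 11011111 matches 110xxxxx → 2-byte sequence.
Byte 1: 0xDF = 11011111, payload 11111 (5 bits).
Byte 2: 0x9C = 10011100 (10xxxxxx ✓), payload 011100.
Concatenate: 11111011100 = 0x7DC (11 bits → U+07DC).

U+07DC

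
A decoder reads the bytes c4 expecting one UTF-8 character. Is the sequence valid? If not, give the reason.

Leading byte 0xC4 = 11000100 → 2-byte form, but only 1 byte is present.

invalid (sequence truncated)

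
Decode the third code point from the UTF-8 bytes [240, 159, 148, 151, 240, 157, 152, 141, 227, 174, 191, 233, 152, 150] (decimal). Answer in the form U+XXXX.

U+3BBF

Offset 0: leading byte 0xF0 = 11110000 → 4-byte char #1 = F0 9F 94 97.
Offset 4: leading byte 0xF0 = 11110000 → 4-byte char #2 = F0 9D 98 8D.
Offset 8: leading byte 0xE3 = 11100011 → 3-byte char #3 = E3 AE BF.
Leading byte 0xE3 = 11100011 matches 1110xxxx → 3-byte sequence.
Byte 1: 0xE3 = 11100011, payload 0011 (4 bits).
Byte 2: 0xAE = 10101110 (10xxxxxx ✓), payload 101110.
Byte 3: 0xBF = 10111111 (10xxxxxx ✓), payload 111111.
Concatenate: 0011101110111111 = 0x3BBF (16 bits → U+3BBF).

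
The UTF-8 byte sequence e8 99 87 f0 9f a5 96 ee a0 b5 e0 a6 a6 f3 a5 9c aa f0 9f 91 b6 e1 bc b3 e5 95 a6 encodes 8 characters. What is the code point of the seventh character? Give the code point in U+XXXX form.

Offset 0: leading byte 0xE8 = 11101000 → 3-byte char #1 = E8 99 87.
Offset 3: leading byte 0xF0 = 11110000 → 4-byte char #2 = F0 9F A5 96.
Offset 7: leading byte 0xEE = 11101110 → 3-byte char #3 = EE A0 B5.
Offset 10: leading byte 0xE0 = 11100000 → 3-byte char #4 = E0 A6 A6.
Offset 13: leading byte 0xF3 = 11110011 → 4-byte char #5 = F3 A5 9C AA.
Offset 17: leading byte 0xF0 = 11110000 → 4-byte char #6 = F0 9F 91 B6.
Offset 21: leading byte 0xE1 = 11100001 → 3-byte char #7 = E1 BC B3.
Leading byte 0xE1 = 11100001 matches 1110xxxx → 3-byte sequence.
Byte 1: 0xE1 = 11100001, payload 0001 (4 bits).
Byte 2: 0xBC = 10111100 (10xxxxxx ✓), payload 111100.
Byte 3: 0xB3 = 10110011 (10xxxxxx ✓), payload 110011.
Concatenate: 0001111100110011 = 0x1F33 (16 bits → U+1F33).

U+1F33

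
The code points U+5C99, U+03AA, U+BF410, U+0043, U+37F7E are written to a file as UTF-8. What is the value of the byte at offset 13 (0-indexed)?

U+5C99 → 3-byte form E5 B2 99 at offsets 0–2.
U+03AA → 2-byte form CE AA at offsets 3–4.
U+BF410 → 4-byte form F2 BF 90 90 at offsets 5–8.
U+0043 → 1-byte form 43 at offsets 9–9.
U+37F7E → 4-byte form F0 B7 BD BE at offsets 10–13.
Offset 13 falls in char 5's range; it's byte 4 of F0 B7 BD BE = 0xBE.

0xBE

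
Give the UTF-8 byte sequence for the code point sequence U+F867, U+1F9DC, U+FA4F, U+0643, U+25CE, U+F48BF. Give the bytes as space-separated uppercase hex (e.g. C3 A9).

U+F867: 3-byte form → EF A1 A7.
U+1F9DC: 4-byte form → F0 9F A7 9C.
U+FA4F: 3-byte form → EF A9 8F.
U+0643: 2-byte form → D9 83.
U+25CE: 3-byte form → E2 97 8E.
U+F48BF: 4-byte form → F3 B4 A2 BF.
Concatenated (19 bytes): EF A1 A7 F0 9F A7 9C EF A9 8F D9 83 E2 97 8E F3 B4 A2 BF.

EF A1 A7 F0 9F A7 9C EF A9 8F D9 83 E2 97 8E F3 B4 A2 BF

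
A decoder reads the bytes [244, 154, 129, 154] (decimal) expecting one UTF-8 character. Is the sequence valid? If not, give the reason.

Leading byte 0xF4 = 11110100 → 4-byte form.
Payload = 0x11A05A, which exceeds U+10FFFF, the maximum Unicode code point. (Leading bytes F5–FF, or F4 followed by ≥ 0x90, are invalid.)

invalid (encodes a value above U+10FFFF)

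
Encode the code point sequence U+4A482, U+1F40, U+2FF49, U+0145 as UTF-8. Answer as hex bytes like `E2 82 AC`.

U+4A482: 4-byte form → F1 8A 92 82.
U+1F40: 3-byte form → E1 BD 80.
U+2FF49: 4-byte form → F0 AF BD 89.
U+0145: 2-byte form → C5 85.
Concatenated (13 bytes): F1 8A 92 82 E1 BD 80 F0 AF BD 89 C5 85.

F1 8A 92 82 E1 BD 80 F0 AF BD 89 C5 85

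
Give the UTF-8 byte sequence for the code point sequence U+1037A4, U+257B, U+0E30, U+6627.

F4 83 9E A4 E2 95 BB E0 B8 B0 E6 98 A7

U+1037A4: 4-byte form → F4 83 9E A4.
U+257B: 3-byte form → E2 95 BB.
U+0E30: 3-byte form → E0 B8 B0.
U+6627: 3-byte form → E6 98 A7.
Concatenated (13 bytes): F4 83 9E A4 E2 95 BB E0 B8 B0 E6 98 A7.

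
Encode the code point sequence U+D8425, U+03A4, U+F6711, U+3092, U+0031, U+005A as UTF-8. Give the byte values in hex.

F3 98 90 A5 CE A4 F3 B6 9C 91 E3 82 92 31 5A

U+D8425: 4-byte form → F3 98 90 A5.
U+03A4: 2-byte form → CE A4.
U+F6711: 4-byte form → F3 B6 9C 91.
U+3092: 3-byte form → E3 82 92.
U+0031: 1-byte form → 31.
U+005A: 1-byte form → 5A.
Concatenated (15 bytes): F3 98 90 A5 CE A4 F3 B6 9C 91 E3 82 92 31 5A.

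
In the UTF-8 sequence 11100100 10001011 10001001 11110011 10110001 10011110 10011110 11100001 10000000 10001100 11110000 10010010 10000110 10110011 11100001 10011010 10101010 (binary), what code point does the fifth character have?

Offset 0: leading byte 0xE4 = 11100100 → 3-byte char #1 = E4 8B 89.
Offset 3: leading byte 0xF3 = 11110011 → 4-byte char #2 = F3 B1 9E 9E.
Offset 7: leading byte 0xE1 = 11100001 → 3-byte char #3 = E1 80 8C.
Offset 10: leading byte 0xF0 = 11110000 → 4-byte char #4 = F0 92 86 B3.
Offset 14: leading byte 0xE1 = 11100001 → 3-byte char #5 = E1 9A AA.
Leading byte 0xE1 = 11100001 matches 1110xxxx → 3-byte sequence.
Byte 1: 0xE1 = 11100001, payload 0001 (4 bits).
Byte 2: 0x9A = 10011010 (10xxxxxx ✓), payload 011010.
Byte 3: 0xAA = 10101010 (10xxxxxx ✓), payload 101010.
Concatenate: 0001011010101010 = 0x16AA (16 bits → U+16AA).

U+16AA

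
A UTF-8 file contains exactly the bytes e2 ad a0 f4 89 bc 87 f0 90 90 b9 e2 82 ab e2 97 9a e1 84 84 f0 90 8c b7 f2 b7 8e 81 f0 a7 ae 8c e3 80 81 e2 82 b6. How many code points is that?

11

Byte at offset 0: 0xE2 = 11100010 → 3-byte char (#1). Advance 3.
Byte at offset 3: 0xF4 = 11110100 → 4-byte char (#2). Advance 4.
Byte at offset 7: 0xF0 = 11110000 → 4-byte char (#3). Advance 4.
Byte at offset 11: 0xE2 = 11100010 → 3-byte char (#4). Advance 3.
Byte at offset 14: 0xE2 = 11100010 → 3-byte char (#5). Advance 3.
Byte at offset 17: 0xE1 = 11100001 → 3-byte char (#6). Advance 3.
Byte at offset 20: 0xF0 = 11110000 → 4-byte char (#7). Advance 4.
Byte at offset 24: 0xF2 = 11110010 → 4-byte char (#8). Advance 4.
Byte at offset 28: 0xF0 = 11110000 → 4-byte char (#9). Advance 4.
Byte at offset 32: 0xE3 = 11100011 → 3-byte char (#10). Advance 3.
Byte at offset 35: 0xE2 = 11100010 → 3-byte char (#11). Advance 3.
Reached end at offset 38 after 11 code points.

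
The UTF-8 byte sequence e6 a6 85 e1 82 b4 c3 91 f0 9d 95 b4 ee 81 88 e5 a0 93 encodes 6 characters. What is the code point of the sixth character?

Offset 0: leading byte 0xE6 = 11100110 → 3-byte char #1 = E6 A6 85.
Offset 3: leading byte 0xE1 = 11100001 → 3-byte char #2 = E1 82 B4.
Offset 6: leading byte 0xC3 = 11000011 → 2-byte char #3 = C3 91.
Offset 8: leading byte 0xF0 = 11110000 → 4-byte char #4 = F0 9D 95 B4.
Offset 12: leading byte 0xEE = 11101110 → 3-byte char #5 = EE 81 88.
Offset 15: leading byte 0xE5 = 11100101 → 3-byte char #6 = E5 A0 93.
Leading byte 0xE5 = 11100101 matches 1110xxxx → 3-byte sequence.
Byte 1: 0xE5 = 11100101, payload 0101 (4 bits).
Byte 2: 0xA0 = 10100000 (10xxxxxx ✓), payload 100000.
Byte 3: 0x93 = 10010011 (10xxxxxx ✓), payload 010011.
Concatenate: 0101100000010011 = 0x5813 (16 bits → U+5813).

U+5813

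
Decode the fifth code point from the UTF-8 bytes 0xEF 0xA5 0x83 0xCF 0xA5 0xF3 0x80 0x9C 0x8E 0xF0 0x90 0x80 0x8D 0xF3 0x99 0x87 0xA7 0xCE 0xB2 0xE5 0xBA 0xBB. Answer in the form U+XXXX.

U+D91E7

Offset 0: leading byte 0xEF = 11101111 → 3-byte char #1 = EF A5 83.
Offset 3: leading byte 0xCF = 11001111 → 2-byte char #2 = CF A5.
Offset 5: leading byte 0xF3 = 11110011 → 4-byte char #3 = F3 80 9C 8E.
Offset 9: leading byte 0xF0 = 11110000 → 4-byte char #4 = F0 90 80 8D.
Offset 13: leading byte 0xF3 = 11110011 → 4-byte char #5 = F3 99 87 A7.
Leading byte 0xF3 = 11110011 matches 11110xxx → 4-byte sequence.
Byte 1: 0xF3 = 11110011, payload 011 (3 bits).
Byte 2: 0x99 = 10011001 (10xxxxxx ✓), payload 011001.
Byte 3: 0x87 = 10000111 (10xxxxxx ✓), payload 000111.
Byte 4: 0xA7 = 10100111 (10xxxxxx ✓), payload 100111.
Concatenate: 011011001000111100111 = 0xD91E7 (21 bits → U+D91E7).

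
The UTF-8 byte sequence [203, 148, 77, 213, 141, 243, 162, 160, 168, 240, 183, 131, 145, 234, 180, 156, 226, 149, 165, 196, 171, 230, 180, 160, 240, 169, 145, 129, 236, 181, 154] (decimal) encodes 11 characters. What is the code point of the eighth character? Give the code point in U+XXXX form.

Offset 0: leading byte 0xCB = 11001011 → 2-byte char #1 = CB 94.
Offset 2: leading byte 0x4D = 01001101 → 1-byte char #2 = 4D.
Offset 3: leading byte 0xD5 = 11010101 → 2-byte char #3 = D5 8D.
Offset 5: leading byte 0xF3 = 11110011 → 4-byte char #4 = F3 A2 A0 A8.
Offset 9: leading byte 0xF0 = 11110000 → 4-byte char #5 = F0 B7 83 91.
Offset 13: leading byte 0xEA = 11101010 → 3-byte char #6 = EA B4 9C.
Offset 16: leading byte 0xE2 = 11100010 → 3-byte char #7 = E2 95 A5.
Offset 19: leading byte 0xC4 = 11000100 → 2-byte char #8 = C4 AB.
Leading byte 0xC4 = 11000100 matches 110xxxxx → 2-byte sequence.
Byte 1: 0xC4 = 11000100, payload 00100 (5 bits).
Byte 2: 0xAB = 10101011 (10xxxxxx ✓), payload 101011.
Concatenate: 00100101011 = 0x12B (11 bits → U+012B).

U+012B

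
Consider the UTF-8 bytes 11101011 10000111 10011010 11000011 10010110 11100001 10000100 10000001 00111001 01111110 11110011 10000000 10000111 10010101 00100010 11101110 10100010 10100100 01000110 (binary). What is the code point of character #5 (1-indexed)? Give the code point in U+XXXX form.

Offset 0: leading byte 0xEB = 11101011 → 3-byte char #1 = EB 87 9A.
Offset 3: leading byte 0xC3 = 11000011 → 2-byte char #2 = C3 96.
Offset 5: leading byte 0xE1 = 11100001 → 3-byte char #3 = E1 84 81.
Offset 8: leading byte 0x39 = 00111001 → 1-byte char #4 = 39.
Offset 9: leading byte 0x7E = 01111110 → 1-byte char #5 = 7E.
Leading byte 0x7E = 01111110 matches 0xxxxxxx → 1-byte sequence.
Byte 1: 0x7E = 01111110, payload 1111110 (7 bits).
Concatenate: 1111110 = 0x7E (7 bits → U+007E).

U+007E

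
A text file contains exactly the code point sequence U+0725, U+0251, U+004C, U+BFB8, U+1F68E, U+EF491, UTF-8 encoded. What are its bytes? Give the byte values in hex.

DC A5 C9 91 4C EB BE B8 F0 9F 9A 8E F3 AF 92 91

U+0725: 2-byte form → DC A5.
U+0251: 2-byte form → C9 91.
U+004C: 1-byte form → 4C.
U+BFB8: 3-byte form → EB BE B8.
U+1F68E: 4-byte form → F0 9F 9A 8E.
U+EF491: 4-byte form → F3 AF 92 91.
Concatenated (16 bytes): DC A5 C9 91 4C EB BE B8 F0 9F 9A 8E F3 AF 92 91.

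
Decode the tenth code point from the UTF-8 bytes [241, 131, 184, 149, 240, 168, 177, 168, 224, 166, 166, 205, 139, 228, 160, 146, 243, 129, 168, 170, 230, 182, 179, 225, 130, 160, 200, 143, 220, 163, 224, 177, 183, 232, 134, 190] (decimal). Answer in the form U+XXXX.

U+0723

Offset 0: leading byte 0xF1 = 11110001 → 4-byte char #1 = F1 83 B8 95.
Offset 4: leading byte 0xF0 = 11110000 → 4-byte char #2 = F0 A8 B1 A8.
Offset 8: leading byte 0xE0 = 11100000 → 3-byte char #3 = E0 A6 A6.
Offset 11: leading byte 0xCD = 11001101 → 2-byte char #4 = CD 8B.
Offset 13: leading byte 0xE4 = 11100100 → 3-byte char #5 = E4 A0 92.
Offset 16: leading byte 0xF3 = 11110011 → 4-byte char #6 = F3 81 A8 AA.
Offset 20: leading byte 0xE6 = 11100110 → 3-byte char #7 = E6 B6 B3.
Offset 23: leading byte 0xE1 = 11100001 → 3-byte char #8 = E1 82 A0.
Offset 26: leading byte 0xC8 = 11001000 → 2-byte char #9 = C8 8F.
Offset 28: leading byte 0xDC = 11011100 → 2-byte char #10 = DC A3.
Leading byte 0xDC = 11011100 matches 110xxxxx → 2-byte sequence.
Byte 1: 0xDC = 11011100, payload 11100 (5 bits).
Byte 2: 0xA3 = 10100011 (10xxxxxx ✓), payload 100011.
Concatenate: 11100100011 = 0x723 (11 bits → U+0723).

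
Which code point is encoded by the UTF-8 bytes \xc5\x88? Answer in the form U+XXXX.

Leading byte 0xC5 = 11000101 matches 110xxxxx → 2-byte sequence.
Byte 1: 0xC5 = 11000101, payload 00101 (5 bits).
Byte 2: 0x88 = 10001000 (10xxxxxx ✓), payload 001000.
Concatenate: 00101001000 = 0x148 (11 bits → U+0148).

U+0148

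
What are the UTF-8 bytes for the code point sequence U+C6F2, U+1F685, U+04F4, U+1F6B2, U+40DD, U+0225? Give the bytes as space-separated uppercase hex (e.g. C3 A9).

U+C6F2: 3-byte form → EC 9B B2.
U+1F685: 4-byte form → F0 9F 9A 85.
U+04F4: 2-byte form → D3 B4.
U+1F6B2: 4-byte form → F0 9F 9A B2.
U+40DD: 3-byte form → E4 83 9D.
U+0225: 2-byte form → C8 A5.
Concatenated (18 bytes): EC 9B B2 F0 9F 9A 85 D3 B4 F0 9F 9A B2 E4 83 9D C8 A5.

EC 9B B2 F0 9F 9A 85 D3 B4 F0 9F 9A B2 E4 83 9D C8 A5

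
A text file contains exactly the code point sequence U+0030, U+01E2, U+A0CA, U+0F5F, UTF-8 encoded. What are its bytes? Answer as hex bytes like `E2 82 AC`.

U+0030: 1-byte form → 30.
U+01E2: 2-byte form → C7 A2.
U+A0CA: 3-byte form → EA 83 8A.
U+0F5F: 3-byte form → E0 BD 9F.
Concatenated (9 bytes): 30 C7 A2 EA 83 8A E0 BD 9F.

30 C7 A2 EA 83 8A E0 BD 9F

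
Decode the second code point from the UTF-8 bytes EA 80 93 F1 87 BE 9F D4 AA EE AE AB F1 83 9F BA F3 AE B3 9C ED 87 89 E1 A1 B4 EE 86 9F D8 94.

U+47F9F

Offset 0: leading byte 0xEA = 11101010 → 3-byte char #1 = EA 80 93.
Offset 3: leading byte 0xF1 = 11110001 → 4-byte char #2 = F1 87 BE 9F.
Leading byte 0xF1 = 11110001 matches 11110xxx → 4-byte sequence.
Byte 1: 0xF1 = 11110001, payload 001 (3 bits).
Byte 2: 0x87 = 10000111 (10xxxxxx ✓), payload 000111.
Byte 3: 0xBE = 10111110 (10xxxxxx ✓), payload 111110.
Byte 4: 0x9F = 10011111 (10xxxxxx ✓), payload 011111.
Concatenate: 001000111111110011111 = 0x47F9F (21 bits → U+47F9F).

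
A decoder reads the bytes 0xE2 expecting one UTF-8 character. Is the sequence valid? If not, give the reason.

Leading byte 0xE2 = 11100010 → 3-byte form, but only 1 byte is present.

invalid (sequence truncated)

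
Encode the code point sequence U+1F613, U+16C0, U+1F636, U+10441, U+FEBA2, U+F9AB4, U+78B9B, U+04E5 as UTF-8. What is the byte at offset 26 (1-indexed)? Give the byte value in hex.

0xAE

1-indexed offset 26 is 0-indexed offset 25.
U+1F613 → 4-byte form F0 9F 98 93 at offsets 0–3.
U+16C0 → 3-byte form E1 9B 80 at offsets 4–6.
U+1F636 → 4-byte form F0 9F 98 B6 at offsets 7–10.
U+10441 → 4-byte form F0 90 91 81 at offsets 11–14.
U+FEBA2 → 4-byte form F3 BE AE A2 at offsets 15–18.
U+F9AB4 → 4-byte form F3 B9 AA B4 at offsets 19–22.
U+78B9B → 4-byte form F1 B8 AE 9B at offsets 23–26.
Offset 25 falls in char 7's range; it's byte 3 of F1 B8 AE 9B = 0xAE.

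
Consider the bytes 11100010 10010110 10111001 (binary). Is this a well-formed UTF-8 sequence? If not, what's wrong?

valid

Leading byte 0xE2 = 11100010 → 3-byte form.
Continuation bytes 0x96=10010110, 0xB9=10111001 all match 10xxxxxx.
Decoded value 0x25B9 is ≥ 0x800 (shortest form) and not a surrogate.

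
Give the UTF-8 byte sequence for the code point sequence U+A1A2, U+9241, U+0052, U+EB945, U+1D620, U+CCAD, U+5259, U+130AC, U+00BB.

U+A1A2: 3-byte form → EA 86 A2.
U+9241: 3-byte form → E9 89 81.
U+0052: 1-byte form → 52.
U+EB945: 4-byte form → F3 AB A5 85.
U+1D620: 4-byte form → F0 9D 98 A0.
U+CCAD: 3-byte form → EC B2 AD.
U+5259: 3-byte form → E5 89 99.
U+130AC: 4-byte form → F0 93 82 AC.
U+00BB: 2-byte form → C2 BB.
Concatenated (27 bytes): EA 86 A2 E9 89 81 52 F3 AB A5 85 F0 9D 98 A0 EC B2 AD E5 89 99 F0 93 82 AC C2 BB.

EA 86 A2 E9 89 81 52 F3 AB A5 85 F0 9D 98 A0 EC B2 AD E5 89 99 F0 93 82 AC C2 BB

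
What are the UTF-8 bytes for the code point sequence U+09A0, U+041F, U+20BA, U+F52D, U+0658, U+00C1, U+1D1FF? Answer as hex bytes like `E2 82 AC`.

E0 A6 A0 D0 9F E2 82 BA EF 94 AD D9 98 C3 81 F0 9D 87 BF

U+09A0: 3-byte form → E0 A6 A0.
U+041F: 2-byte form → D0 9F.
U+20BA: 3-byte form → E2 82 BA.
U+F52D: 3-byte form → EF 94 AD.
U+0658: 2-byte form → D9 98.
U+00C1: 2-byte form → C3 81.
U+1D1FF: 4-byte form → F0 9D 87 BF.
Concatenated (19 bytes): E0 A6 A0 D0 9F E2 82 BA EF 94 AD D9 98 C3 81 F0 9D 87 BF.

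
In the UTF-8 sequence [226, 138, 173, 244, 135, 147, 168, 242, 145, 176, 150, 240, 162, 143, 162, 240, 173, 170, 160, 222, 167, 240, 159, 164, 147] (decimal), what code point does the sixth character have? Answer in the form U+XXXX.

U+07A7

Offset 0: leading byte 0xE2 = 11100010 → 3-byte char #1 = E2 8A AD.
Offset 3: leading byte 0xF4 = 11110100 → 4-byte char #2 = F4 87 93 A8.
Offset 7: leading byte 0xF2 = 11110010 → 4-byte char #3 = F2 91 B0 96.
Offset 11: leading byte 0xF0 = 11110000 → 4-byte char #4 = F0 A2 8F A2.
Offset 15: leading byte 0xF0 = 11110000 → 4-byte char #5 = F0 AD AA A0.
Offset 19: leading byte 0xDE = 11011110 → 2-byte char #6 = DE A7.
Leading byte 0xDE = 11011110 matches 110xxxxx → 2-byte sequence.
Byte 1: 0xDE = 11011110, payload 11110 (5 bits).
Byte 2: 0xA7 = 10100111 (10xxxxxx ✓), payload 100111.
Concatenate: 11110100111 = 0x7A7 (11 bits → U+07A7).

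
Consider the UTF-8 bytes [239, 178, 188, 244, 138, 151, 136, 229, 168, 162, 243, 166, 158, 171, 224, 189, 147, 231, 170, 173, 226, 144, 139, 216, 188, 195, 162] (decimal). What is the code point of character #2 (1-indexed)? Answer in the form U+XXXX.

U+10A5C8

Offset 0: leading byte 0xEF = 11101111 → 3-byte char #1 = EF B2 BC.
Offset 3: leading byte 0xF4 = 11110100 → 4-byte char #2 = F4 8A 97 88.
Leading byte 0xF4 = 11110100 matches 11110xxx → 4-byte sequence.
Byte 1: 0xF4 = 11110100, payload 100 (3 bits).
Byte 2: 0x8A = 10001010 (10xxxxxx ✓), payload 001010.
Byte 3: 0x97 = 10010111 (10xxxxxx ✓), payload 010111.
Byte 4: 0x88 = 10001000 (10xxxxxx ✓), payload 001000.
Concatenate: 100001010010111001000 = 0x10A5C8 (21 bits → U+10A5C8).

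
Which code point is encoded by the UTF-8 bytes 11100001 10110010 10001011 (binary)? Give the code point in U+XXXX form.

Leading byte 0xE1 = 11100001 matches 1110xxxx → 3-byte sequence.
Byte 1: 0xE1 = 11100001, payload 0001 (4 bits).
Byte 2: 0xB2 = 10110010 (10xxxxxx ✓), payload 110010.
Byte 3: 0x8B = 10001011 (10xxxxxx ✓), payload 001011.
Concatenate: 0001110010001011 = 0x1C8B (16 bits → U+1C8B).

U+1C8B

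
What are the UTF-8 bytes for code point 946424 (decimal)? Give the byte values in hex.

U+E70F8 = 0xE70F8 = 946424 decimal. In range U+10000–U+10FFFF → 4-byte form: 11110xxx 10xxxxxx 10xxxxxx 10xxxxxx.
Binary (21 bits): 011100111000011111000.
Split 3+6+6+6: 011 | 100111 | 000011 | 111000.
Byte 1: 11110011 = 0xF3.
Byte 2: 10100111 = 0xA7.
Byte 3: 10000011 = 0x83.
Byte 4: 10111000 = 0xB8.

F3 A7 83 B8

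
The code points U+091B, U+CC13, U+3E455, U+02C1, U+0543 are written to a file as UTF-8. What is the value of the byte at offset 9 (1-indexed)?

1-indexed offset 9 is 0-indexed offset 8.
U+091B → 3-byte form E0 A4 9B at offsets 0–2.
U+CC13 → 3-byte form EC B0 93 at offsets 3–5.
U+3E455 → 4-byte form F0 BE 91 95 at offsets 6–9.
Offset 8 falls in char 3's range; it's byte 3 of F0 BE 91 95 = 0x91.

0x91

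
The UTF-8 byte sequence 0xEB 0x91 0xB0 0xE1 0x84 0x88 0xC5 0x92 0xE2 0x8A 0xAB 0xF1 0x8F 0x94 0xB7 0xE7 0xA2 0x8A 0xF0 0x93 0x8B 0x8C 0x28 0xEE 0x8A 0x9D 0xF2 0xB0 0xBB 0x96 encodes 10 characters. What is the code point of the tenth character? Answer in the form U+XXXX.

U+B0ED6

Offset 0: leading byte 0xEB = 11101011 → 3-byte char #1 = EB 91 B0.
Offset 3: leading byte 0xE1 = 11100001 → 3-byte char #2 = E1 84 88.
Offset 6: leading byte 0xC5 = 11000101 → 2-byte char #3 = C5 92.
Offset 8: leading byte 0xE2 = 11100010 → 3-byte char #4 = E2 8A AB.
Offset 11: leading byte 0xF1 = 11110001 → 4-byte char #5 = F1 8F 94 B7.
Offset 15: leading byte 0xE7 = 11100111 → 3-byte char #6 = E7 A2 8A.
Offset 18: leading byte 0xF0 = 11110000 → 4-byte char #7 = F0 93 8B 8C.
Offset 22: leading byte 0x28 = 00101000 → 1-byte char #8 = 28.
Offset 23: leading byte 0xEE = 11101110 → 3-byte char #9 = EE 8A 9D.
Offset 26: leading byte 0xF2 = 11110010 → 4-byte char #10 = F2 B0 BB 96.
Leading byte 0xF2 = 11110010 matches 11110xxx → 4-byte sequence.
Byte 1: 0xF2 = 11110010, payload 010 (3 bits).
Byte 2: 0xB0 = 10110000 (10xxxxxx ✓), payload 110000.
Byte 3: 0xBB = 10111011 (10xxxxxx ✓), payload 111011.
Byte 4: 0x96 = 10010110 (10xxxxxx ✓), payload 010110.
Concatenate: 010110000111011010110 = 0xB0ED6 (21 bits → U+B0ED6).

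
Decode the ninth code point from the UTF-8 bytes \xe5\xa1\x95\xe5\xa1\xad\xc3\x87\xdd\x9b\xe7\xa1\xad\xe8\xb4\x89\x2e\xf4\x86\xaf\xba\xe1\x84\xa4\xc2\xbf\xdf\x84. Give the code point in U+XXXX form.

U+1124

Offset 0: leading byte 0xE5 = 11100101 → 3-byte char #1 = E5 A1 95.
Offset 3: leading byte 0xE5 = 11100101 → 3-byte char #2 = E5 A1 AD.
Offset 6: leading byte 0xC3 = 11000011 → 2-byte char #3 = C3 87.
Offset 8: leading byte 0xDD = 11011101 → 2-byte char #4 = DD 9B.
Offset 10: leading byte 0xE7 = 11100111 → 3-byte char #5 = E7 A1 AD.
Offset 13: leading byte 0xE8 = 11101000 → 3-byte char #6 = E8 B4 89.
Offset 16: leading byte 0x2E = 00101110 → 1-byte char #7 = 2E.
Offset 17: leading byte 0xF4 = 11110100 → 4-byte char #8 = F4 86 AF BA.
Offset 21: leading byte 0xE1 = 11100001 → 3-byte char #9 = E1 84 A4.
Leading byte 0xE1 = 11100001 matches 1110xxxx → 3-byte sequence.
Byte 1: 0xE1 = 11100001, payload 0001 (4 bits).
Byte 2: 0x84 = 10000100 (10xxxxxx ✓), payload 000100.
Byte 3: 0xA4 = 10100100 (10xxxxxx ✓), payload 100100.
Concatenate: 0001000100100100 = 0x1124 (16 bits → U+1124).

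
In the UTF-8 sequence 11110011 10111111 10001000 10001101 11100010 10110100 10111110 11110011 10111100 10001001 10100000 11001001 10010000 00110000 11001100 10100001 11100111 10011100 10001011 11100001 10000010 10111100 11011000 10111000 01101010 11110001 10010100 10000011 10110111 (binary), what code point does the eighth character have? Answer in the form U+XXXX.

U+10BC

Offset 0: leading byte 0xF3 = 11110011 → 4-byte char #1 = F3 BF 88 8D.
Offset 4: leading byte 0xE2 = 11100010 → 3-byte char #2 = E2 B4 BE.
Offset 7: leading byte 0xF3 = 11110011 → 4-byte char #3 = F3 BC 89 A0.
Offset 11: leading byte 0xC9 = 11001001 → 2-byte char #4 = C9 90.
Offset 13: leading byte 0x30 = 00110000 → 1-byte char #5 = 30.
Offset 14: leading byte 0xCC = 11001100 → 2-byte char #6 = CC A1.
Offset 16: leading byte 0xE7 = 11100111 → 3-byte char #7 = E7 9C 8B.
Offset 19: leading byte 0xE1 = 11100001 → 3-byte char #8 = E1 82 BC.
Leading byte 0xE1 = 11100001 matches 1110xxxx → 3-byte sequence.
Byte 1: 0xE1 = 11100001, payload 0001 (4 bits).
Byte 2: 0x82 = 10000010 (10xxxxxx ✓), payload 000010.
Byte 3: 0xBC = 10111100 (10xxxxxx ✓), payload 111100.
Concatenate: 0001000010111100 = 0x10BC (16 bits → U+10BC).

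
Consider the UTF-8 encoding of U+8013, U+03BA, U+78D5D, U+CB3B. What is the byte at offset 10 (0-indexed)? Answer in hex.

0xAC

U+8013 → 3-byte form E8 80 93 at offsets 0–2.
U+03BA → 2-byte form CE BA at offsets 3–4.
U+78D5D → 4-byte form F1 B8 B5 9D at offsets 5–8.
U+CB3B → 3-byte form EC AC BB at offsets 9–11.
Offset 10 falls in char 4's range; it's byte 2 of EC AC BB = 0xAC.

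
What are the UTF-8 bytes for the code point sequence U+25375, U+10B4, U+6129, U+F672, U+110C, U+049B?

U+25375: 4-byte form → F0 A5 8D B5.
U+10B4: 3-byte form → E1 82 B4.
U+6129: 3-byte form → E6 84 A9.
U+F672: 3-byte form → EF 99 B2.
U+110C: 3-byte form → E1 84 8C.
U+049B: 2-byte form → D2 9B.
Concatenated (18 bytes): F0 A5 8D B5 E1 82 B4 E6 84 A9 EF 99 B2 E1 84 8C D2 9B.

F0 A5 8D B5 E1 82 B4 E6 84 A9 EF 99 B2 E1 84 8C D2 9B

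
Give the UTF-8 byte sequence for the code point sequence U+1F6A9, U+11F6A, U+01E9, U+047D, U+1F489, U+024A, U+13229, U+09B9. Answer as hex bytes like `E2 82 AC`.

U+1F6A9: 4-byte form → F0 9F 9A A9.
U+11F6A: 4-byte form → F0 91 BD AA.
U+01E9: 2-byte form → C7 A9.
U+047D: 2-byte form → D1 BD.
U+1F489: 4-byte form → F0 9F 92 89.
U+024A: 2-byte form → C9 8A.
U+13229: 4-byte form → F0 93 88 A9.
U+09B9: 3-byte form → E0 A6 B9.
Concatenated (25 bytes): F0 9F 9A A9 F0 91 BD AA C7 A9 D1 BD F0 9F 92 89 C9 8A F0 93 88 A9 E0 A6 B9.

F0 9F 9A A9 F0 91 BD AA C7 A9 D1 BD F0 9F 92 89 C9 8A F0 93 88 A9 E0 A6 B9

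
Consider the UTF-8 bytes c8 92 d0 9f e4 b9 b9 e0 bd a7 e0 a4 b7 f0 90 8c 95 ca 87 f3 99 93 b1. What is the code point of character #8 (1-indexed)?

Offset 0: leading byte 0xC8 = 11001000 → 2-byte char #1 = C8 92.
Offset 2: leading byte 0xD0 = 11010000 → 2-byte char #2 = D0 9F.
Offset 4: leading byte 0xE4 = 11100100 → 3-byte char #3 = E4 B9 B9.
Offset 7: leading byte 0xE0 = 11100000 → 3-byte char #4 = E0 BD A7.
Offset 10: leading byte 0xE0 = 11100000 → 3-byte char #5 = E0 A4 B7.
Offset 13: leading byte 0xF0 = 11110000 → 4-byte char #6 = F0 90 8C 95.
Offset 17: leading byte 0xCA = 11001010 → 2-byte char #7 = CA 87.
Offset 19: leading byte 0xF3 = 11110011 → 4-byte char #8 = F3 99 93 B1.
Leading byte 0xF3 = 11110011 matches 11110xxx → 4-byte sequence.
Byte 1: 0xF3 = 11110011, payload 011 (3 bits).
Byte 2: 0x99 = 10011001 (10xxxxxx ✓), payload 011001.
Byte 3: 0x93 = 10010011 (10xxxxxx ✓), payload 010011.
Byte 4: 0xB1 = 10110001 (10xxxxxx ✓), payload 110001.
Concatenate: 011011001010011110001 = 0xD94F1 (21 bits → U+D94F1).

U+D94F1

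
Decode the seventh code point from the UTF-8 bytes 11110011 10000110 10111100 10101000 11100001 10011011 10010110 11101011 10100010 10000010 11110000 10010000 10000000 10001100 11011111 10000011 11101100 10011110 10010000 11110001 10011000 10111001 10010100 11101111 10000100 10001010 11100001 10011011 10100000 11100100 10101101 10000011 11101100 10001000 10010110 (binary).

U+58E54

Offset 0: leading byte 0xF3 = 11110011 → 4-byte char #1 = F3 86 BC A8.
Offset 4: leading byte 0xE1 = 11100001 → 3-byte char #2 = E1 9B 96.
Offset 7: leading byte 0xEB = 11101011 → 3-byte char #3 = EB A2 82.
Offset 10: leading byte 0xF0 = 11110000 → 4-byte char #4 = F0 90 80 8C.
Offset 14: leading byte 0xDF = 11011111 → 2-byte char #5 = DF 83.
Offset 16: leading byte 0xEC = 11101100 → 3-byte char #6 = EC 9E 90.
Offset 19: leading byte 0xF1 = 11110001 → 4-byte char #7 = F1 98 B9 94.
Leading byte 0xF1 = 11110001 matches 11110xxx → 4-byte sequence.
Byte 1: 0xF1 = 11110001, payload 001 (3 bits).
Byte 2: 0x98 = 10011000 (10xxxxxx ✓), payload 011000.
Byte 3: 0xB9 = 10111001 (10xxxxxx ✓), payload 111001.
Byte 4: 0x94 = 10010100 (10xxxxxx ✓), payload 010100.
Concatenate: 001011000111001010100 = 0x58E54 (21 bits → U+58E54).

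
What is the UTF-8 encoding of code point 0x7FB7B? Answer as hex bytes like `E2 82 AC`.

F1 BF AD BB

U+7FB7B = 0x7FB7B = 523131 decimal. In range U+10000–U+10FFFF → 4-byte form: 11110xxx 10xxxxxx 10xxxxxx 10xxxxxx.
Binary (21 bits): 001111111101101111011.
Split 3+6+6+6: 001 | 111111 | 101101 | 111011.
Byte 1: 11110001 = 0xF1.
Byte 2: 10111111 = 0xBF.
Byte 3: 10101101 = 0xAD.
Byte 4: 10111011 = 0xBB.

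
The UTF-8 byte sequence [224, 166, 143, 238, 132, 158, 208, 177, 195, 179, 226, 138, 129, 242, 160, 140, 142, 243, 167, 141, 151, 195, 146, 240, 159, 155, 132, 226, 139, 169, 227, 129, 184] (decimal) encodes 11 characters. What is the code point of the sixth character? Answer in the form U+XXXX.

U+A030E

Offset 0: leading byte 0xE0 = 11100000 → 3-byte char #1 = E0 A6 8F.
Offset 3: leading byte 0xEE = 11101110 → 3-byte char #2 = EE 84 9E.
Offset 6: leading byte 0xD0 = 11010000 → 2-byte char #3 = D0 B1.
Offset 8: leading byte 0xC3 = 11000011 → 2-byte char #4 = C3 B3.
Offset 10: leading byte 0xE2 = 11100010 → 3-byte char #5 = E2 8A 81.
Offset 13: leading byte 0xF2 = 11110010 → 4-byte char #6 = F2 A0 8C 8E.
Leading byte 0xF2 = 11110010 matches 11110xxx → 4-byte sequence.
Byte 1: 0xF2 = 11110010, payload 010 (3 bits).
Byte 2: 0xA0 = 10100000 (10xxxxxx ✓), payload 100000.
Byte 3: 0x8C = 10001100 (10xxxxxx ✓), payload 001100.
Byte 4: 0x8E = 10001110 (10xxxxxx ✓), payload 001110.
Concatenate: 010100000001100001110 = 0xA030E (21 bits → U+A030E).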